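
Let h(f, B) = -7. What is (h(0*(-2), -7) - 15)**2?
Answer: 484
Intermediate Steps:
(h(0*(-2), -7) - 15)**2 = (-7 - 15)**2 = (-22)**2 = 484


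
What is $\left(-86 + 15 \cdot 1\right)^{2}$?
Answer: $5041$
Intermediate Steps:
$\left(-86 + 15 \cdot 1\right)^{2} = \left(-86 + 15\right)^{2} = \left(-71\right)^{2} = 5041$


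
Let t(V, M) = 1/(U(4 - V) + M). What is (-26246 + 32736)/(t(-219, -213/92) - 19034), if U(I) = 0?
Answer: -691185/2027167 ≈ -0.34096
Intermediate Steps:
t(V, M) = 1/M (t(V, M) = 1/(0 + M) = 1/M)
(-26246 + 32736)/(t(-219, -213/92) - 19034) = (-26246 + 32736)/(1/(-213/92) - 19034) = 6490/(1/(-213*1/92) - 19034) = 6490/(1/(-213/92) - 19034) = 6490/(-92/213 - 19034) = 6490/(-4054334/213) = 6490*(-213/4054334) = -691185/2027167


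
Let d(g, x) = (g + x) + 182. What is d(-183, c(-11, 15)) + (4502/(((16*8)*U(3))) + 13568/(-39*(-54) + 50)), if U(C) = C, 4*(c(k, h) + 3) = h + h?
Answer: 2226761/103488 ≈ 21.517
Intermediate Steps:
c(k, h) = -3 + h/2 (c(k, h) = -3 + (h + h)/4 = -3 + (2*h)/4 = -3 + h/2)
d(g, x) = 182 + g + x
d(-183, c(-11, 15)) + (4502/(((16*8)*U(3))) + 13568/(-39*(-54) + 50)) = (182 - 183 + (-3 + (½)*15)) + (4502/(((16*8)*3)) + 13568/(-39*(-54) + 50)) = (182 - 183 + (-3 + 15/2)) + (4502/((128*3)) + 13568/(2106 + 50)) = (182 - 183 + 9/2) + (4502/384 + 13568/2156) = 7/2 + (4502*(1/384) + 13568*(1/2156)) = 7/2 + (2251/192 + 3392/539) = 7/2 + 1864553/103488 = 2226761/103488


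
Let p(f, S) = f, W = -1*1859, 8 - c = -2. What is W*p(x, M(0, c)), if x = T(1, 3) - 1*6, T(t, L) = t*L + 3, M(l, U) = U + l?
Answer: 0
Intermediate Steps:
c = 10 (c = 8 - 1*(-2) = 8 + 2 = 10)
T(t, L) = 3 + L*t (T(t, L) = L*t + 3 = 3 + L*t)
W = -1859
x = 0 (x = (3 + 3*1) - 1*6 = (3 + 3) - 6 = 6 - 6 = 0)
W*p(x, M(0, c)) = -1859*0 = 0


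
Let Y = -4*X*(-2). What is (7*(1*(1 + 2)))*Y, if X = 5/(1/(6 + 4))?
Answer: 8400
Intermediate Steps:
X = 50 (X = 5/(1/10) = 5/(⅒) = 5*10 = 50)
Y = 400 (Y = -4*50*(-2) = -200*(-2) = 400)
(7*(1*(1 + 2)))*Y = (7*(1*(1 + 2)))*400 = (7*(1*3))*400 = (7*3)*400 = 21*400 = 8400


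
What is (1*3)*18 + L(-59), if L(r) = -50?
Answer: 4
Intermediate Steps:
(1*3)*18 + L(-59) = (1*3)*18 - 50 = 3*18 - 50 = 54 - 50 = 4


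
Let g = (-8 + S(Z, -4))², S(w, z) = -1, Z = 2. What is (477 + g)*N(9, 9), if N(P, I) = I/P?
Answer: 558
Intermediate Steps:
g = 81 (g = (-8 - 1)² = (-9)² = 81)
(477 + g)*N(9, 9) = (477 + 81)*(9/9) = 558*(9*(⅑)) = 558*1 = 558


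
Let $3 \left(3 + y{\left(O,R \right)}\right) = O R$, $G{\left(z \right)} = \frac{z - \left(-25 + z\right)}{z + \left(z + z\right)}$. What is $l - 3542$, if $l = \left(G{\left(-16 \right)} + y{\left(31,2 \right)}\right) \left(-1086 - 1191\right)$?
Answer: $- \frac{681329}{16} \approx -42583.0$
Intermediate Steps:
$G{\left(z \right)} = \frac{25}{3 z}$ ($G{\left(z \right)} = \frac{25}{z + 2 z} = \frac{25}{3 z}$)
$y{\left(O,R \right)} = -3 + \frac{O R}{3}$
$l = - \frac{624657}{16}$ ($l = \left(\frac{25}{3 \left(-16\right)} - \left(3 - \frac{62}{3}\right)\right) \left(-1086 - 1191\right) = \left(\frac{25}{3} \left(- \frac{1}{16}\right) + \left(-3 + \frac{62}{3}\right)\right) \left(-2277\right) = \left(- \frac{25}{48} + \frac{53}{3}\right) \left(-2277\right) = \frac{823}{48} \left(-2277\right) = - \frac{624657}{16} \approx -39041.0$)
$l - 3542 = - \frac{624657}{16} - 3542 = - \frac{681329}{16}$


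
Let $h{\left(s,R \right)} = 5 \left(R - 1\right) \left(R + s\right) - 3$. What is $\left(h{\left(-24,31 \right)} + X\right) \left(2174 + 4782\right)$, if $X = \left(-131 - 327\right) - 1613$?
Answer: $-7122944$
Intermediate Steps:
$h{\left(s,R \right)} = -3 + 5 \left(-1 + R\right) \left(R + s\right)$ ($h{\left(s,R \right)} = 5 \left(-1 + R\right) \left(R + s\right) - 3 = -3 + 5 \left(-1 + R\right) \left(R + s\right)$)
$X = -2071$ ($X = -458 - 1613 = -2071$)
$\left(h{\left(-24,31 \right)} + X\right) \left(2174 + 4782\right) = \left(\left(-3 - 155 - -120 + 5 \cdot 31^{2} + 5 \cdot 31 \left(-24\right)\right) - 2071\right) \left(2174 + 4782\right) = \left(\left(-3 - 155 + 120 + 5 \cdot 961 - 3720\right) - 2071\right) 6956 = \left(\left(-3 - 155 + 120 + 4805 - 3720\right) - 2071\right) 6956 = \left(1047 - 2071\right) 6956 = \left(-1024\right) 6956 = -7122944$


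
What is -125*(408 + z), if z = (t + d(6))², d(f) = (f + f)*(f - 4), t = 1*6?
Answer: -163500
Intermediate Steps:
t = 6
d(f) = 2*f*(-4 + f) (d(f) = (2*f)*(-4 + f) = 2*f*(-4 + f))
z = 900 (z = (6 + 2*6*(-4 + 6))² = (6 + 2*6*2)² = (6 + 24)² = 30² = 900)
-125*(408 + z) = -125*(408 + 900) = -125*1308 = -163500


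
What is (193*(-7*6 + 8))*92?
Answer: -603704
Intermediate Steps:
(193*(-7*6 + 8))*92 = (193*(-42 + 8))*92 = (193*(-34))*92 = -6562*92 = -603704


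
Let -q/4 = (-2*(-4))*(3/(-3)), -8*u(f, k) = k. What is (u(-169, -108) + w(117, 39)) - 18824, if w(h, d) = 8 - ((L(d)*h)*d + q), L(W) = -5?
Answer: 7961/2 ≈ 3980.5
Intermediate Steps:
u(f, k) = -k/8
q = 32 (q = -4*(-2*(-4))*3/(-3) = -32*3*(-⅓) = -32*(-1) = -4*(-8) = 32)
w(h, d) = -24 + 5*d*h (w(h, d) = 8 - ((-5*h)*d + 32) = 8 - (-5*d*h + 32) = 8 - (32 - 5*d*h) = 8 + (-32 + 5*d*h) = -24 + 5*d*h)
(u(-169, -108) + w(117, 39)) - 18824 = (-⅛*(-108) + (-24 + 5*39*117)) - 18824 = (27/2 + (-24 + 22815)) - 18824 = (27/2 + 22791) - 18824 = 45609/2 - 18824 = 7961/2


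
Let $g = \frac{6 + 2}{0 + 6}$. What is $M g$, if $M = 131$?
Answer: $\frac{524}{3} \approx 174.67$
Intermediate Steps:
$g = \frac{4}{3}$ ($g = \frac{8}{6} = 8 \cdot \frac{1}{6} = \frac{4}{3} \approx 1.3333$)
$M g = 131 \cdot \frac{4}{3} = \frac{524}{3}$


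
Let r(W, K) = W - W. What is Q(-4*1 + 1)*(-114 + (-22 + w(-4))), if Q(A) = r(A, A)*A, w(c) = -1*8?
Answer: 0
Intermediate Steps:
w(c) = -8
r(W, K) = 0
Q(A) = 0 (Q(A) = 0*A = 0)
Q(-4*1 + 1)*(-114 + (-22 + w(-4))) = 0*(-114 + (-22 - 8)) = 0*(-114 - 30) = 0*(-144) = 0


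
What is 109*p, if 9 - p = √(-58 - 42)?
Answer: 981 - 1090*I ≈ 981.0 - 1090.0*I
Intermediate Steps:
p = 9 - 10*I (p = 9 - √(-58 - 42) = 9 - √(-100) = 9 - 10*I ≈ 9.0 - 10.0*I)
109*p = 109*(9 - 10*I) = 981 - 1090*I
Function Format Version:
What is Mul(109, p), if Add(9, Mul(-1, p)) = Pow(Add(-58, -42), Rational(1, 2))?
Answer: Add(981, Mul(-1090, I)) ≈ Add(981.00, Mul(-1090.0, I))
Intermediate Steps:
p = Add(9, Mul(-10, I)) (p = Add(9, Mul(-1, Pow(Add(-58, -42), Rational(1, 2)))) = Add(9, Mul(-1, Pow(-100, Rational(1, 2)))) = Add(9, Mul(-1, Mul(10, I))) = Add(9, Mul(-10, I)) ≈ Add(9.0000, Mul(-10.000, I)))
Mul(109, p) = Mul(109, Add(9, Mul(-10, I))) = Add(981, Mul(-1090, I))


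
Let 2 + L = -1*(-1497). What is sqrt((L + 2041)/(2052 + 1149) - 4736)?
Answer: 20*I*sqrt(121289091)/3201 ≈ 68.811*I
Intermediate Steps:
L = 1495 (L = -2 - 1*(-1497) = -2 + 1497 = 1495)
sqrt((L + 2041)/(2052 + 1149) - 4736) = sqrt((1495 + 2041)/(2052 + 1149) - 4736) = sqrt(3536/3201 - 4736) = sqrt(-15156400/3201) = 20*I*sqrt(121289091)/3201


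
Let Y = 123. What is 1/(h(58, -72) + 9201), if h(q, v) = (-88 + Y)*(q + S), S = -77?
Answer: 1/8536 ≈ 0.00011715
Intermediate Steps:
h(q, v) = -2695 + 35*q (h(q, v) = (-88 + 123)*(q - 77) = 35*(-77 + q) = -2695 + 35*q)
1/(h(58, -72) + 9201) = 1/((-2695 + 35*58) + 9201) = 1/((-2695 + 2030) + 9201) = 1/(-665 + 9201) = 1/8536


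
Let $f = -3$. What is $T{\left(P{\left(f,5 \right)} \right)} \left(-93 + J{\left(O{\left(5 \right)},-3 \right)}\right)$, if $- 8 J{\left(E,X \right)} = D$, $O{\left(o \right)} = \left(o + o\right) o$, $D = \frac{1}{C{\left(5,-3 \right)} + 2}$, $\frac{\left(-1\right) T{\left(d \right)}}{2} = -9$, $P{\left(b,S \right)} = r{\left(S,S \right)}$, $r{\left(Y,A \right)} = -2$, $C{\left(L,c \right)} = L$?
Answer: $- \frac{46881}{28} \approx -1674.3$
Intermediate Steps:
$P{\left(b,S \right)} = -2$
$T{\left(d \right)} = 18$ ($T{\left(d \right)} = \left(-2\right) \left(-9\right) = 18$)
$D = \frac{1}{7}$ ($D = \frac{1}{5 + 2} = \frac{1}{7} \approx 0.14286$)
$O{\left(o \right)} = 2 o^{2}$ ($O{\left(o \right)} = 2 o o = 2 o^{2}$)
$J{\left(E,X \right)} = - \frac{1}{56}$ ($J{\left(E,X \right)} = \left(- \frac{1}{8}\right) \frac{1}{7} = - \frac{1}{56}$)
$T{\left(P{\left(f,5 \right)} \right)} \left(-93 + J{\left(O{\left(5 \right)},-3 \right)}\right) = 18 \left(-93 - \frac{1}{56}\right) = 18 \left(- \frac{5209}{56}\right) = - \frac{46881}{28}$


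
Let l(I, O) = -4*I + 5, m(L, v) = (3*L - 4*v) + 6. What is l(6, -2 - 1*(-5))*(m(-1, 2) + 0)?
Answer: 95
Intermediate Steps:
m(L, v) = 6 - 4*v + 3*L (m(L, v) = (-4*v + 3*L) + 6 = 6 - 4*v + 3*L)
l(I, O) = 5 - 4*I
l(6, -2 - 1*(-5))*(m(-1, 2) + 0) = (5 - 4*6)*((6 - 4*2 + 3*(-1)) + 0) = (5 - 24)*((6 - 8 - 3) + 0) = -19*(-5 + 0) = -19*(-5) = 95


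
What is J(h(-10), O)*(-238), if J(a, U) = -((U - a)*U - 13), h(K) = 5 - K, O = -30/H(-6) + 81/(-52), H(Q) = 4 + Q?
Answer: -10920749/1352 ≈ -8077.5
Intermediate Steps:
O = 699/52 (O = -30/(4 - 6) + 81/(-52) = -30/(-2) + 81*(-1/52) = -30*(-½) - 81/52 = 15 - 81/52 = 699/52 ≈ 13.442)
J(a, U) = 13 - U*(U - a) (J(a, U) = -(U*(U - a) - 13) = -(-13 + U*(U - a)) = 13 - U*(U - a))
J(h(-10), O)*(-238) = (13 - (699/52)² + 699*(5 - 1*(-10))/52)*(-238) = (13 - 1*488601/2704 + 699*(5 + 10)/52)*(-238) = (13 - 488601/2704 + (699/52)*15)*(-238) = (13 - 488601/2704 + 10485/52)*(-238) = (91771/2704)*(-238) = -10920749/1352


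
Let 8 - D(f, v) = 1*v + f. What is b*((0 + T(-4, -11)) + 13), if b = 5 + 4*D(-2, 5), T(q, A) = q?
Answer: 225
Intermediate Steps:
D(f, v) = 8 - f - v (D(f, v) = 8 - (1*v + f) = 8 - (v + f) = 8 - (f + v) = 8 + (-f - v) = 8 - f - v)
b = 25 (b = 5 + 4*(8 - 1*(-2) - 1*5) = 5 + 4*(8 + 2 - 5) = 5 + 4*5 = 5 + 20 = 25)
b*((0 + T(-4, -11)) + 13) = 25*((0 - 4) + 13) = 25*(-4 + 13) = 25*9 = 225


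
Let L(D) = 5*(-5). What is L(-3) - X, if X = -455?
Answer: 430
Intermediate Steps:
L(D) = -25
L(-3) - X = -25 - 1*(-455) = -25 + 455 = 430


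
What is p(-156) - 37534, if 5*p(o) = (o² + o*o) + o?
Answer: -139154/5 ≈ -27831.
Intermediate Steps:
p(o) = o/5 + 2*o²/5 (p(o) = ((o² + o*o) + o)/5 = ((o² + o²) + o)/5 = (2*o² + o)/5 = (o + 2*o²)/5 = o/5 + 2*o²/5)
p(-156) - 37534 = (⅕)*(-156)*(1 + 2*(-156)) - 37534 = (⅕)*(-156)*(1 - 312) - 37534 = (⅕)*(-156)*(-311) - 37534 = 48516/5 - 37534 = -139154/5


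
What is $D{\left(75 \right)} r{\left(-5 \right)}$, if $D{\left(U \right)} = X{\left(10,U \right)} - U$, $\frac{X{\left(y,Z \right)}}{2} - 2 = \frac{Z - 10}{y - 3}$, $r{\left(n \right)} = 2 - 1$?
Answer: $- \frac{367}{7} \approx -52.429$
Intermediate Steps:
$r{\left(n \right)} = 1$ ($r{\left(n \right)} = 2 - 1 = 1$)
$X{\left(y,Z \right)} = 4 + \frac{2 \left(-10 + Z\right)}{-3 + y}$ ($X{\left(y,Z \right)} = 4 + 2 \frac{Z - 10}{y - 3} = 4 + 2 \frac{-10 + Z}{-3 + y} = 4 + \frac{2 \left(-10 + Z\right)}{-3 + y}$)
$D{\left(U \right)} = \frac{8}{7} - \frac{5 U}{7}$ ($D{\left(U \right)} = \frac{2 \left(-16 + U + 2 \cdot 10\right)}{-3 + 10} - U = \frac{2 \left(-16 + U + 20\right)}{7} - U = 2 \cdot \frac{1}{7} \left(4 + U\right) - U = \left(\frac{8}{7} + \frac{2 U}{7}\right) - U = \frac{8}{7} - \frac{5 U}{7}$)
$D{\left(75 \right)} r{\left(-5 \right)} = \left(\frac{8}{7} - \frac{375}{7}\right) 1 = \left(- \frac{367}{7}\right) 1 = - \frac{367}{7}$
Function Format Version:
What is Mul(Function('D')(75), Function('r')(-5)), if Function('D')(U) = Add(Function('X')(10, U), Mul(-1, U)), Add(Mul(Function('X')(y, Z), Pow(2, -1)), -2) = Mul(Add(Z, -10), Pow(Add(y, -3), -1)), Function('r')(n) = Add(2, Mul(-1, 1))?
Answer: Rational(-367, 7) ≈ -52.429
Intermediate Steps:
Function('r')(n) = 1 (Function('r')(n) = Add(2, -1) = 1)
Function('X')(y, Z) = Add(4, Mul(2, Pow(Add(-3, y), -1), Add(-10, Z))) (Function('X')(y, Z) = Add(4, Mul(2, Mul(Add(Z, -10), Pow(Add(y, -3), -1)))) = Add(4, Mul(2, Mul(Add(-10, Z), Pow(Add(-3, y), -1)))) = Add(4, Mul(2, Mul(Pow(Add(-3, y), -1), Add(-10, Z)))) = Add(4, Mul(2, Pow(Add(-3, y), -1), Add(-10, Z))))
Function('D')(U) = Add(Rational(8, 7), Mul(Rational(-5, 7), U)) (Function('D')(U) = Add(Mul(2, Pow(Add(-3, 10), -1), Add(-16, U, Mul(2, 10))), Mul(-1, U)) = Add(Mul(2, Pow(7, -1), Add(-16, U, 20)), Mul(-1, U)) = Add(Mul(2, Rational(1, 7), Add(4, U)), Mul(-1, U)) = Add(Add(Rational(8, 7), Mul(Rational(2, 7), U)), Mul(-1, U)) = Add(Rational(8, 7), Mul(Rational(-5, 7), U)))
Mul(Function('D')(75), Function('r')(-5)) = Mul(Add(Rational(8, 7), Mul(Rational(-5, 7), 75)), 1) = Mul(Add(Rational(8, 7), Rational(-375, 7)), 1) = Mul(Rational(-367, 7), 1) = Rational(-367, 7)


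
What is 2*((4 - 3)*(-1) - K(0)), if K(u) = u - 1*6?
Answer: 10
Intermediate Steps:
K(u) = -6 + u (K(u) = u - 6 = -6 + u)
2*((4 - 3)*(-1) - K(0)) = 2*((4 - 3)*(-1) - (-6 + 0)) = 2*(1*(-1) - 1*(-6)) = 2*(-1 + 6) = 2*5 = 10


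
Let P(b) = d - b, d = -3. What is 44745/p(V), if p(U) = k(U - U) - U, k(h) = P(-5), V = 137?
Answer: -2983/9 ≈ -331.44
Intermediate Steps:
P(b) = -3 - b
k(h) = 2 (k(h) = -3 - 1*(-5) = -3 + 5 = 2)
p(U) = 2 - U
44745/p(V) = 44745/(2 - 1*137) = 44745/(2 - 137) = 44745/(-135) = 44745*(-1/135) = -2983/9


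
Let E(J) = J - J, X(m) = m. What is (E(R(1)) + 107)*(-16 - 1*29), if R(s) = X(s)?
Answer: -4815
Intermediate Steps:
R(s) = s
E(J) = 0
(E(R(1)) + 107)*(-16 - 1*29) = (0 + 107)*(-16 - 1*29) = 107*(-16 - 29) = 107*(-45) = -4815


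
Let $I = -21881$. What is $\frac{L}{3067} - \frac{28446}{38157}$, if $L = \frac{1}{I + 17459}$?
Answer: $- \frac{128597494787}{172498563006} \approx -0.7455$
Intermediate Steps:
$L = - \frac{1}{4422}$ ($L = \frac{1}{-21881 + 17459} = \frac{1}{-4422} = - \frac{1}{4422} \approx -0.00022614$)
$\frac{L}{3067} - \frac{28446}{38157} = - \frac{1}{4422 \cdot 3067} - \frac{28446}{38157} = \left(- \frac{1}{4422}\right) \frac{1}{3067} - \frac{9482}{12719} = - \frac{1}{13562274} - \frac{9482}{12719} = - \frac{128597494787}{172498563006}$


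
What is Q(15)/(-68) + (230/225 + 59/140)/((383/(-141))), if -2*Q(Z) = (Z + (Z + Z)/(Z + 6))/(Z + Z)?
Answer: -5769479/10938480 ≈ -0.52745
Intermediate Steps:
Q(Z) = -(Z + 2*Z/(6 + Z))/(4*Z) (Q(Z) = -(Z + (Z + Z)/(Z + 6))/(2*(Z + Z)) = -(Z + (2*Z)/(6 + Z))/(2*(2*Z)) = -(Z + 2*Z/(6 + Z))*1/(2*Z)/2 = -(Z + 2*Z/(6 + Z))/(4*Z))
Q(15)/(-68) + (230/225 + 59/140)/((383/(-141))) = ((-8 - 1*15)/(4*(6 + 15)))/(-68) + (230/225 + 59/140)/((383/(-141))) = ((1/4)*(-8 - 15)/21)*(-1/68) + (230*(1/225) + 59*(1/140))/((383*(-1/141))) = ((1/4)*(1/21)*(-23))*(-1/68) + (46/45 + 59/140)/(-383/141) = -23/84*(-1/68) + (1819/1260)*(-141/383) = 23/5712 - 85493/160860 = -5769479/10938480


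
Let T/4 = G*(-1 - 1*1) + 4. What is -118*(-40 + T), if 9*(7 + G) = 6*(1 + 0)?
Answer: -9440/3 ≈ -3146.7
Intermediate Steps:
G = -19/3 (G = -7 + (6*(1 + 0))/9 = -7 + (6*1)/9 = -7 + (⅑)*6 = -7 + ⅔ = -19/3 ≈ -6.3333)
T = 200/3 (T = 4*(-19*(-1 - 1*1)/3 + 4) = 4*(-19*(-1 - 1)/3 + 4) = 4*(-19/3*(-2) + 4) = 4*(38/3 + 4) = 4*(50/3) = 200/3 ≈ 66.667)
-118*(-40 + T) = -118*(-40 + 200/3) = -118*80/3 = -9440/3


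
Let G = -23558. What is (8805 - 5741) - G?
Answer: 26622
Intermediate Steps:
(8805 - 5741) - G = (8805 - 5741) - 1*(-23558) = 3064 + 23558 = 26622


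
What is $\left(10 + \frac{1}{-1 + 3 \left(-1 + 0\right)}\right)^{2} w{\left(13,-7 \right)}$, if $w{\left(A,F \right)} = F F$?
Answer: $\frac{74529}{16} \approx 4658.1$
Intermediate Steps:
$w{\left(A,F \right)} = F^{2}$
$\left(10 + \frac{1}{-1 + 3 \left(-1 + 0\right)}\right)^{2} w{\left(13,-7 \right)} = \left(10 + \frac{1}{-1 + 3 \left(-1 + 0\right)}\right)^{2} \left(-7\right)^{2} = \left(10 + \frac{1}{-1 + 3 \left(-1\right)}\right)^{2} \cdot 49 = \left(10 + \frac{1}{-1 - 3}\right)^{2} \cdot 49 = \left(10 + \frac{1}{-4}\right)^{2} \cdot 49 = \left(10 - \frac{1}{4}\right)^{2} \cdot 49 = \left(\frac{39}{4}\right)^{2} \cdot 49 = \frac{1521}{16} \cdot 49 = \frac{74529}{16}$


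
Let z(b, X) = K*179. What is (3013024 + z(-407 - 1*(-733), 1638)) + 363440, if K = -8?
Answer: 3375032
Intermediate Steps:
z(b, X) = -1432 (z(b, X) = -8*179 = -1432)
(3013024 + z(-407 - 1*(-733), 1638)) + 363440 = (3013024 - 1432) + 363440 = 3011592 + 363440 = 3375032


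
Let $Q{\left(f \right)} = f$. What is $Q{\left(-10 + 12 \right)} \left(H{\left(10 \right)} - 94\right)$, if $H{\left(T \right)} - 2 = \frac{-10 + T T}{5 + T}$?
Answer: $-172$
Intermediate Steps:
$H{\left(T \right)} = 2 + \frac{-10 + T^{2}}{5 + T}$ ($H{\left(T \right)} = 2 + \frac{-10 + T T}{5 + T} = 2 + \frac{-10 + T^{2}}{5 + T}$)
$Q{\left(-10 + 12 \right)} \left(H{\left(10 \right)} - 94\right) = \left(-10 + 12\right) \left(\frac{10 \left(2 + 10\right)}{5 + 10} - 94\right) = 2 \left(10 \cdot \frac{1}{15} \cdot 12 - 94\right) = 2 \left(8 - 94\right) = 2 \left(-86\right) = -172$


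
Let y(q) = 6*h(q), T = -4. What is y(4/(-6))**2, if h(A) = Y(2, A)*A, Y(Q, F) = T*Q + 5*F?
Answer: 18496/9 ≈ 2055.1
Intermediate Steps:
Y(Q, F) = -4*Q + 5*F
h(A) = A*(-8 + 5*A) (h(A) = (-4*2 + 5*A)*A = (-8 + 5*A)*A = A*(-8 + 5*A))
y(q) = 6*q*(-8 + 5*q) (y(q) = 6*(q*(-8 + 5*q)) = 6*q*(-8 + 5*q))
y(4/(-6))**2 = (6*(4/(-6))*(-8 + 5*(4/(-6))))**2 = (6*(4*(-1/6))*(-8 + 5*(4*(-1/6))))**2 = (6*(-2/3)*(-8 + 5*(-2/3)))**2 = (6*(-2/3)*(-8 - 10/3))**2 = (6*(-2/3)*(-34/3))**2 = (136/3)**2 = 18496/9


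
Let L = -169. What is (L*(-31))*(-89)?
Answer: -466271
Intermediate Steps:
(L*(-31))*(-89) = -169*(-31)*(-89) = 5239*(-89) = -466271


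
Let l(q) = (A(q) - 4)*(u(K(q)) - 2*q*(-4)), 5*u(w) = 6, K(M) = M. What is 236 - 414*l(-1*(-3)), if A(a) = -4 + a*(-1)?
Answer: 574984/5 ≈ 1.1500e+5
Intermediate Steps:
A(a) = -4 - a
u(w) = 6/5 (u(w) = (1/5)*6 = 6/5)
l(q) = (-8 - q)*(6/5 + 8*q) (l(q) = ((-4 - q) - 4)*(6/5 - 2*q*(-4)) = (-8 - q)*(6/5 + 8*q))
236 - 414*l(-1*(-3)) = 236 - 414*(-48/5 - 8*(-1*(-3))**2 - (-326)*(-3)/5) = 236 - 414*(-48/5 - 8*3**2 - 326/5*3) = 236 - 414*(-48/5 - 8*9 - 978/5) = 236 - 414*(-48/5 - 72 - 978/5) = 236 - 414*(-1386/5) = 236 + 573804/5 = 574984/5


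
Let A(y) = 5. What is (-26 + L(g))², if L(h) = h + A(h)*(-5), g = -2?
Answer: 2809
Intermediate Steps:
L(h) = -25 + h (L(h) = h + 5*(-5) = h - 25 = -25 + h)
(-26 + L(g))² = (-26 + (-25 - 2))² = (-26 - 27)² = (-53)² = 2809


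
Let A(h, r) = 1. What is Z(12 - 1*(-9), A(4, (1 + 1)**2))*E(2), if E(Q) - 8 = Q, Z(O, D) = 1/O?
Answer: 10/21 ≈ 0.47619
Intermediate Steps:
E(Q) = 8 + Q
Z(12 - 1*(-9), A(4, (1 + 1)**2))*E(2) = (8 + 2)/(12 - 1*(-9)) = 10/(12 + 9) = 10/21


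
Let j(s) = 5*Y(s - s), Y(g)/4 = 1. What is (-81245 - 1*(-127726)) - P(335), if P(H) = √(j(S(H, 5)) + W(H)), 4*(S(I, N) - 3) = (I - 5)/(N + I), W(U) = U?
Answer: 46481 - √355 ≈ 46462.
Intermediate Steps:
Y(g) = 4 (Y(g) = 4*1 = 4)
S(I, N) = 3 + (-5 + I)/(4*(I + N)) (S(I, N) = 3 + ((I - 5)/(N + I))/4 = 3 + ((-5 + I)/(I + N))/4 = 3 + (-5 + I)/(4*(I + N)))
j(s) = 20 (j(s) = 5*4 = 20)
P(H) = √(20 + H)
(-81245 - 1*(-127726)) - P(335) = (-81245 - 1*(-127726)) - √(20 + 335) = (-81245 + 127726) - √355 = 46481 - √355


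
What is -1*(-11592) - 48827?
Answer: -37235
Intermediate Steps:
-1*(-11592) - 48827 = 11592 - 48827 = -37235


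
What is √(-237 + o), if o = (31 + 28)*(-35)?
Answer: I*√2302 ≈ 47.979*I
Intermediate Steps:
o = -2065 (o = 59*(-35) = -2065)
√(-237 + o) = √(-237 - 2065) = √(-2302) = I*√2302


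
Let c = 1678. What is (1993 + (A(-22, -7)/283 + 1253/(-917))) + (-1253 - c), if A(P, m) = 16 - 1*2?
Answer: -34823297/37073 ≈ -939.32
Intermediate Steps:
A(P, m) = 14 (A(P, m) = 16 - 2 = 14)
(1993 + (A(-22, -7)/283 + 1253/(-917))) + (-1253 - c) = (1993 + (14/283 + 1253/(-917))) + (-1253 - 1*1678) = (1993 + (14*(1/283) + 1253*(-1/917))) + (-1253 - 1678) = (1993 + (14/283 - 179/131)) - 2931 = (1993 - 48823/37073) - 2931 = 73837666/37073 - 2931 = -34823297/37073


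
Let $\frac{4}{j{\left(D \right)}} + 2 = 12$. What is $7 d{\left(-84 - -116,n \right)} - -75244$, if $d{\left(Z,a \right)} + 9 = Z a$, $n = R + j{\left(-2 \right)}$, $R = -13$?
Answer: $\frac{361793}{5} \approx 72359.0$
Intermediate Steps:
$j{\left(D \right)} = \frac{2}{5}$ ($j{\left(D \right)} = \frac{4}{-2 + 12} = \frac{4}{10} = 4 \cdot \frac{1}{10} = \frac{2}{5}$)
$n = - \frac{63}{5}$ ($n = -13 + \frac{2}{5} = - \frac{63}{5} \approx -12.6$)
$d{\left(Z,a \right)} = -9 + Z a$
$7 d{\left(-84 - -116,n \right)} - -75244 = 7 \left(-9 + \left(-84 - -116\right) \left(- \frac{63}{5}\right)\right) - -75244 = 7 \left(-9 + \left(-84 + 116\right) \left(- \frac{63}{5}\right)\right) + 75244 = 7 \left(-9 + 32 \left(- \frac{63}{5}\right)\right) + 75244 = 7 \left(-9 - \frac{2016}{5}\right) + 75244 = 7 \left(- \frac{2061}{5}\right) + 75244 = - \frac{14427}{5} + 75244 = \frac{361793}{5}$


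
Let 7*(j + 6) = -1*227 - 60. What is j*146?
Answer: -6862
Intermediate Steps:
j = -47 (j = -6 + (-1*227 - 60)/7 = -6 + (-227 - 60)/7 = -6 + (⅐)*(-287) = -6 - 41 = -47)
j*146 = -47*146 = -6862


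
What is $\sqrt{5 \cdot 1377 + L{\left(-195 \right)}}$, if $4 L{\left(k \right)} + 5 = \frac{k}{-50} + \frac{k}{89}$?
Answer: $\frac{\sqrt{21811827190}}{1780} \approx 82.971$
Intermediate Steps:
$L{\left(k \right)} = - \frac{5}{4} - \frac{39 k}{17800}$ ($L{\left(k \right)} = - \frac{5}{4} + \frac{\frac{k}{-50} + \frac{k}{89}}{4} = - \frac{5}{4} + \frac{k \left(- \frac{1}{50}\right) + k \frac{1}{89}}{4} = - \frac{5}{4} + \frac{- \frac{k}{50} + \frac{k}{89}}{4} = - \frac{5}{4} + \frac{\left(- \frac{39}{4450}\right) k}{4} = - \frac{5}{4} - \frac{39 k}{17800}$)
$\sqrt{5 \cdot 1377 + L{\left(-195 \right)}} = \sqrt{5 \cdot 1377 - \frac{2929}{3560}} = \sqrt{6885 + \left(- \frac{5}{4} + \frac{1521}{3560}\right)} = \sqrt{6885 - \frac{2929}{3560}} = \sqrt{\frac{24507671}{3560}} = \frac{\sqrt{21811827190}}{1780}$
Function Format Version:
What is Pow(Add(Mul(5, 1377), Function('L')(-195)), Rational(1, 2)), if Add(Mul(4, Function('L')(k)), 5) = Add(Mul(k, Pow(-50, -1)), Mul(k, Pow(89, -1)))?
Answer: Mul(Rational(1, 1780), Pow(21811827190, Rational(1, 2))) ≈ 82.971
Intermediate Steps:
Function('L')(k) = Add(Rational(-5, 4), Mul(Rational(-39, 17800), k)) (Function('L')(k) = Add(Rational(-5, 4), Mul(Rational(1, 4), Add(Mul(k, Pow(-50, -1)), Mul(k, Pow(89, -1))))) = Add(Rational(-5, 4), Mul(Rational(1, 4), Add(Mul(k, Rational(-1, 50)), Mul(k, Rational(1, 89))))) = Add(Rational(-5, 4), Mul(Rational(1, 4), Add(Mul(Rational(-1, 50), k), Mul(Rational(1, 89), k)))) = Add(Rational(-5, 4), Mul(Rational(1, 4), Mul(Rational(-39, 4450), k))) = Add(Rational(-5, 4), Mul(Rational(-39, 17800), k)))
Pow(Add(Mul(5, 1377), Function('L')(-195)), Rational(1, 2)) = Pow(Add(Mul(5, 1377), Add(Rational(-5, 4), Mul(Rational(-39, 17800), -195))), Rational(1, 2)) = Pow(Add(6885, Add(Rational(-5, 4), Rational(1521, 3560))), Rational(1, 2)) = Pow(Add(6885, Rational(-2929, 3560)), Rational(1, 2)) = Pow(Rational(24507671, 3560), Rational(1, 2)) = Mul(Rational(1, 1780), Pow(21811827190, Rational(1, 2)))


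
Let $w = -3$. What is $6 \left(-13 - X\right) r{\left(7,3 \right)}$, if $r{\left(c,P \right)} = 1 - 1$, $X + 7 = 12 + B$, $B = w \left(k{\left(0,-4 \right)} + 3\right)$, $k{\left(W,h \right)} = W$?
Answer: $0$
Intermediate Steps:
$B = -9$ ($B = - 3 \left(0 + 3\right) = \left(-3\right) 3 = -9$)
$X = -4$ ($X = -7 + \left(12 - 9\right) = -7 + 3 = -4$)
$r{\left(c,P \right)} = 0$
$6 \left(-13 - X\right) r{\left(7,3 \right)} = 6 \left(-13 - -4\right) 0 = 6 \left(-13 + 4\right) 0 = 6 \left(-9\right) 0 = \left(-54\right) 0 = 0$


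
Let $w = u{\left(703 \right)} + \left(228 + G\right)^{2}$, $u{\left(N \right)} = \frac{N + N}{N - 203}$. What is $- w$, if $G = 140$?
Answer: $- \frac{33856703}{250} \approx -1.3543 \cdot 10^{5}$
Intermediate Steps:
$u{\left(N \right)} = \frac{2 N}{-203 + N}$
$w = \frac{33856703}{250}$ ($w = 2 \cdot 703 \frac{1}{-203 + 703} + \left(228 + 140\right)^{2} = 2 \cdot 703 \cdot \frac{1}{500} + 368^{2} = 2 \cdot 703 \cdot \frac{1}{500} + 135424 = \frac{703}{250} + 135424 = \frac{33856703}{250} \approx 1.3543 \cdot 10^{5}$)
$- w = \left(-1\right) \frac{33856703}{250} = - \frac{33856703}{250}$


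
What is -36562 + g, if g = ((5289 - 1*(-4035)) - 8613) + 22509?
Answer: -13342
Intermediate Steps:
g = 23220 (g = ((5289 + 4035) - 8613) + 22509 = (9324 - 8613) + 22509 = 711 + 22509 = 23220)
-36562 + g = -36562 + 23220 = -13342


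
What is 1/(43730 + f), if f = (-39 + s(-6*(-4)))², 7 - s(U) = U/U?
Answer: 1/44819 ≈ 2.2312e-5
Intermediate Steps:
s(U) = 6 (s(U) = 7 - U/U = 7 - 1*1 = 7 - 1 = 6)
f = 1089 (f = (-39 + 6)² = (-33)² = 1089)
1/(43730 + f) = 1/(43730 + 1089) = 1/44819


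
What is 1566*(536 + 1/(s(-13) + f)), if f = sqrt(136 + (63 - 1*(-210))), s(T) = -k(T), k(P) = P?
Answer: 33571647/40 + 261*sqrt(409)/40 ≈ 8.3942e+5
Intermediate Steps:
s(T) = -T
f = sqrt(409) (f = sqrt(136 + (63 + 210)) = sqrt(136 + 273) = sqrt(409) ≈ 20.224)
1566*(536 + 1/(s(-13) + f)) = 1566*(536 + 1/(-1*(-13) + sqrt(409))) = 1566*(536 + 1/(13 + sqrt(409))) = 839376 + 1566/(13 + sqrt(409))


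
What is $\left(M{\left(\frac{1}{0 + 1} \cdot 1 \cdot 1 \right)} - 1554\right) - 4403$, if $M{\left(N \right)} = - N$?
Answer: $-5958$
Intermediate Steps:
$\left(M{\left(\frac{1}{0 + 1} \cdot 1 \cdot 1 \right)} - 1554\right) - 4403 = \left(- \frac{1}{0 + 1} \cdot 1 \cdot 1 - 1554\right) - 4403 = \left(- 1^{-1} \cdot 1 \cdot 1 - 1554\right) - 4403 = \left(- 1 \cdot 1 \cdot 1 - 1554\right) - 4403 = \left(- 1 \cdot 1 - 1554\right) - 4403 = \left(\left(-1\right) 1 - 1554\right) - 4403 = \left(-1 - 1554\right) - 4403 = -1555 - 4403 = -5958$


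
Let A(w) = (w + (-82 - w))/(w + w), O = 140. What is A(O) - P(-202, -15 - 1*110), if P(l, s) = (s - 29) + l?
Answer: 49799/140 ≈ 355.71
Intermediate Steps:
P(l, s) = -29 + l + s (P(l, s) = (-29 + s) + l = -29 + l + s)
A(w) = -41/w (A(w) = -82*1/(2*w) = -41/w)
A(O) - P(-202, -15 - 1*110) = -41/140 - (-29 - 202 + (-15 - 1*110)) = -41*1/140 - (-29 - 202 + (-15 - 110)) = -41/140 - (-29 - 202 - 125) = -41/140 - 1*(-356) = -41/140 + 356 = 49799/140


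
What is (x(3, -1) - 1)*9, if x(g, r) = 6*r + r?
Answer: -72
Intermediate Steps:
x(g, r) = 7*r
(x(3, -1) - 1)*9 = (7*(-1) - 1)*9 = (-7 - 1)*9 = -8*9 = -72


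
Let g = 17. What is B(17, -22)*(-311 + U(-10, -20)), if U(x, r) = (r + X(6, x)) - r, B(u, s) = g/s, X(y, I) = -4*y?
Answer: 5695/22 ≈ 258.86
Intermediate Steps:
B(u, s) = 17/s
U(x, r) = -24 (U(x, r) = (r - 4*6) - r = (r - 24) - r = (-24 + r) - r = -24)
B(17, -22)*(-311 + U(-10, -20)) = (17/(-22))*(-311 - 24) = (17*(-1/22))*(-335) = -17/22*(-335) = 5695/22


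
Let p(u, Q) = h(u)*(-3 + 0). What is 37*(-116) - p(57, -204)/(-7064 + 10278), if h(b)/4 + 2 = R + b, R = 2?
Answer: -6896902/1607 ≈ -4291.8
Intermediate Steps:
h(b) = 4*b (h(b) = -8 + 4*(2 + b) = -8 + (8 + 4*b) = 4*b)
p(u, Q) = -12*u (p(u, Q) = (4*u)*(-3 + 0) = (4*u)*(-3) = -12*u)
37*(-116) - p(57, -204)/(-7064 + 10278) = 37*(-116) - (-12*57)/(-7064 + 10278) = -4292 - (-684)/3214 = -4292 - 1*(-342/1607) = -4292 + 342/1607 = -6896902/1607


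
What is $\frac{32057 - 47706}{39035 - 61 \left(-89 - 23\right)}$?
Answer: $- \frac{15649}{45867} \approx -0.34118$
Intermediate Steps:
$\frac{32057 - 47706}{39035 - 61 \left(-89 - 23\right)} = - \frac{15649}{39035 - -6832} = - \frac{15649}{39035 + 6832} = - \frac{15649}{45867}$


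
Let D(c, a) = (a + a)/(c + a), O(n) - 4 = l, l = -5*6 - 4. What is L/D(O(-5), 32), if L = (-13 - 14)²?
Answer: 729/32 ≈ 22.781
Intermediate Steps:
l = -34 (l = -30 - 4 = -34)
O(n) = -30 (O(n) = 4 - 34 = -30)
L = 729 (L = (-27)² = 729)
D(c, a) = 2*a/(a + c) (D(c, a) = (2*a)/(a + c) = 2*a/(a + c))
L/D(O(-5), 32) = 729/((2*32/(32 - 30))) = 729/((2*32/2)) = 729/((2*32*(½))) = 729/32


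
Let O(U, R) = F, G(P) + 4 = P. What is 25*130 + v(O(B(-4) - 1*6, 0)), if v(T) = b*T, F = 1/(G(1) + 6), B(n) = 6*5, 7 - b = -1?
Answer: 9758/3 ≈ 3252.7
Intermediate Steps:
b = 8 (b = 7 - 1*(-1) = 7 + 1 = 8)
B(n) = 30
G(P) = -4 + P
F = 1/3 (F = 1/((-4 + 1) + 6) = 1/(-3 + 6) = 1/3 ≈ 0.33333)
O(U, R) = 1/3
v(T) = 8*T
25*130 + v(O(B(-4) - 1*6, 0)) = 25*130 + 8*(1/3) = 3250 + 8/3 = 9758/3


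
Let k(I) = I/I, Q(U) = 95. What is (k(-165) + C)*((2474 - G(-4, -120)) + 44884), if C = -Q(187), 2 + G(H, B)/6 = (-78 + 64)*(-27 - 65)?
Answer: -3726348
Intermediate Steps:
G(H, B) = 7716 (G(H, B) = -12 + 6*((-78 + 64)*(-27 - 65)) = -12 + 6*(-14*(-92)) = -12 + 6*1288 = -12 + 7728 = 7716)
C = -95 (C = -1*95 = -95)
k(I) = 1
(k(-165) + C)*((2474 - G(-4, -120)) + 44884) = (1 - 95)*((2474 - 1*7716) + 44884) = -94*((2474 - 7716) + 44884) = -94*(-5242 + 44884) = -94*39642 = -3726348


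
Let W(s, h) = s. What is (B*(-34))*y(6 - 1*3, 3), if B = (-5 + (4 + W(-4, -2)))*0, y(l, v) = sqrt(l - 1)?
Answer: 0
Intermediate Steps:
y(l, v) = sqrt(-1 + l)
B = 0 (B = (-5 + (4 - 4))*0 = (-5 + 0)*0 = -5*0 = 0)
(B*(-34))*y(6 - 1*3, 3) = (0*(-34))*sqrt(-1 + (6 - 1*3)) = 0*sqrt(-1 + (6 - 3)) = 0*sqrt(-1 + 3) = 0*sqrt(2) = 0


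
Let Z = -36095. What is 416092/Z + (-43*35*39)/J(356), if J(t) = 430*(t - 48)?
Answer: -38023801/3176360 ≈ -11.971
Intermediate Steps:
J(t) = -20640 + 430*t (J(t) = 430*(-48 + t) = -20640 + 430*t)
416092/Z + (-43*35*39)/J(356) = 416092/(-36095) + (-43*35*39)/(-20640 + 430*356) = 416092*(-1/36095) + (-1505*39)/(-20640 + 153080) = -416092/36095 - 58695/132440 = -416092/36095 - 58695*1/132440 = -416092/36095 - 39/88 = -38023801/3176360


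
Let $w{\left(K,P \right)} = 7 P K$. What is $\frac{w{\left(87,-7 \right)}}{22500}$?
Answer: $- \frac{1421}{7500} \approx -0.18947$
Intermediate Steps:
$w{\left(K,P \right)} = 7 K P$
$\frac{w{\left(87,-7 \right)}}{22500} = \frac{7 \cdot 87 \left(-7\right)}{22500} = \left(-4263\right) \frac{1}{22500} = - \frac{1421}{7500}$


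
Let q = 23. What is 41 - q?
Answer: 18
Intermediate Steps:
41 - q = 41 - 1*23 = 41 - 23 = 18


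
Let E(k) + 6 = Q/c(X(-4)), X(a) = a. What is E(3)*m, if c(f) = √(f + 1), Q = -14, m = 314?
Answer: -1884 + 4396*I*√3/3 ≈ -1884.0 + 2538.0*I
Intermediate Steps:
c(f) = √(1 + f)
E(k) = -6 + 14*I*√3/3 (E(k) = -6 - 14/√(1 - 4) = -6 - 14*(-I*√3/3) = -6 - (-14)*I*√3/3 = -6 + 14*I*√3/3)
E(3)*m = (-6 + 14*I*√3/3)*314 = -1884 + 4396*I*√3/3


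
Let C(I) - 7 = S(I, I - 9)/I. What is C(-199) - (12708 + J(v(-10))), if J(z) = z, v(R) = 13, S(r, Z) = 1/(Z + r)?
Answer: -1029745001/80993 ≈ -12714.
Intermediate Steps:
C(I) = 7 + 1/(I*(-9 + 2*I)) (C(I) = 7 + 1/(((I - 9) + I)*I) = 7 + 1/(((-9 + I) + I)*I) = 7 + 1/((-9 + 2*I)*I) = 7 + 1/(I*(-9 + 2*I)))
C(-199) - (12708 + J(v(-10))) = (7 + 1/((-199)*(-9 + 2*(-199)))) - (12708 + 13) = (7 - 1/(199*(-9 - 398))) - 1*12721 = (7 - 1/199/(-407)) - 12721 = (7 - 1/199*(-1/407)) - 12721 = (7 + 1/80993) - 12721 = 566952/80993 - 12721 = -1029745001/80993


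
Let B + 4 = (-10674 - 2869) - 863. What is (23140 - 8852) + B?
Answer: -122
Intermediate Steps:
B = -14410 (B = -4 + ((-10674 - 2869) - 863) = -4 + (-13543 - 863) = -4 - 14406 = -14410)
(23140 - 8852) + B = (23140 - 8852) - 14410 = 14288 - 14410 = -122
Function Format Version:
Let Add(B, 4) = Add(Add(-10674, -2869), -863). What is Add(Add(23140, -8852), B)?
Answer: -122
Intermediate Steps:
B = -14410 (B = Add(-4, Add(Add(-10674, -2869), -863)) = Add(-4, Add(-13543, -863)) = Add(-4, -14406) = -14410)
Add(Add(23140, -8852), B) = Add(Add(23140, -8852), -14410) = Add(14288, -14410) = -122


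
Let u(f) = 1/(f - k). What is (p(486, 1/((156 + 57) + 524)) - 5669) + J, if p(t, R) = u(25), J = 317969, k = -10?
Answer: 10930501/35 ≈ 3.1230e+5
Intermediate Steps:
u(f) = 1/(10 + f) (u(f) = 1/(f - 1*(-10)) = 1/(f + 10) = 1/(10 + f))
p(t, R) = 1/35 (p(t, R) = 1/(10 + 25) = 1/35)
(p(486, 1/((156 + 57) + 524)) - 5669) + J = (1/35 - 5669) + 317969 = -198414/35 + 317969 = 10930501/35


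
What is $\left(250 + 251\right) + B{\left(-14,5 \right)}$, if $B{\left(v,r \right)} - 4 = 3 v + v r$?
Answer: $393$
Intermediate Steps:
$B{\left(v,r \right)} = 4 + 3 v + r v$ ($B{\left(v,r \right)} = 4 + \left(3 v + v r\right) = 4 + \left(3 v + r v\right) = 4 + 3 v + r v$)
$\left(250 + 251\right) + B{\left(-14,5 \right)} = \left(250 + 251\right) + \left(4 + 3 \left(-14\right) + 5 \left(-14\right)\right) = 501 - 108 = 393$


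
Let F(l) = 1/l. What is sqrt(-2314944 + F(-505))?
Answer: I*sqrt(590368594105)/505 ≈ 1521.5*I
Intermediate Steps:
sqrt(-2314944 + F(-505)) = sqrt(-2314944 + 1/(-505)) = sqrt(-2314944 - 1/505) = sqrt(-1169046721/505) = I*sqrt(590368594105)/505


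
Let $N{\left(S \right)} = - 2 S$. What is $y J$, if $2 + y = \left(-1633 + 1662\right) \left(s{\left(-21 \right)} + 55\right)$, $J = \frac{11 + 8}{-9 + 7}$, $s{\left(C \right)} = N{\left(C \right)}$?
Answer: $- \frac{53409}{2} \approx -26705.0$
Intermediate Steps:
$s{\left(C \right)} = - 2 C$
$J = - \frac{19}{2}$ ($J = \frac{19}{-2} = 19 \left(- \frac{1}{2}\right) = - \frac{19}{2} \approx -9.5$)
$y = 2811$ ($y = -2 + \left(-1633 + 1662\right) \left(\left(-2\right) \left(-21\right) + 55\right) = -2 + 29 \left(42 + 55\right) = -2 + 29 \cdot 97 = -2 + 2813 = 2811$)
$y J = 2811 \left(- \frac{19}{2}\right) = - \frac{53409}{2}$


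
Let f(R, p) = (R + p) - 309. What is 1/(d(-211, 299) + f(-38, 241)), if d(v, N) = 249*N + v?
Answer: 1/74134 ≈ 1.3489e-5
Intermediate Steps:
d(v, N) = v + 249*N
f(R, p) = -309 + R + p
1/(d(-211, 299) + f(-38, 241)) = 1/((-211 + 249*299) + (-309 - 38 + 241)) = 1/((-211 + 74451) - 106) = 1/(74240 - 106) = 1/74134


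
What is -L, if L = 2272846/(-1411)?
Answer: 2272846/1411 ≈ 1610.8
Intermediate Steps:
L = -2272846/1411 (L = 2272846*(-1/1411) = -2272846/1411 ≈ -1610.8)
-L = -1*(-2272846/1411) = 2272846/1411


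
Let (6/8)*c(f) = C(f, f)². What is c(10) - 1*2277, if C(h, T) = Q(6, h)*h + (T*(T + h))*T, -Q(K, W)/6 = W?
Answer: 7833169/3 ≈ 2.6111e+6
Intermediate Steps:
Q(K, W) = -6*W
C(h, T) = -6*h² + T²*(T + h) (C(h, T) = (-6*h)*h + (T*(T + h))*T = -6*h² + T²*(T + h))
c(f) = 4*(-6*f² + 2*f³)²/3 (c(f) = 4*(f³ - 6*f² + f*f²)²/3 = 4*(f³ - 6*f² + f³)²/3 = 4*(-6*f² + 2*f³)²/3)
c(10) - 1*2277 = (16/3)*10⁴*(-3 + 10)² - 1*2277 = (16/3)*10000*7² - 2277 = (16/3)*10000*49 - 2277 = 7840000/3 - 2277 = 7833169/3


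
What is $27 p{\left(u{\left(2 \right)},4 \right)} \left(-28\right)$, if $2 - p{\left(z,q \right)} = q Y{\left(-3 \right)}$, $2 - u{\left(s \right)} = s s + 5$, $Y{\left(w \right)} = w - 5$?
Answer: $-25704$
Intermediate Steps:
$Y{\left(w \right)} = -5 + w$ ($Y{\left(w \right)} = w - 5 = -5 + w$)
$u{\left(s \right)} = -3 - s^{2}$ ($u{\left(s \right)} = 2 - \left(s s + 5\right) = 2 - \left(s^{2} + 5\right) = 2 - \left(5 + s^{2}\right) = -3 - s^{2}$)
$p{\left(z,q \right)} = 2 + 8 q$ ($p{\left(z,q \right)} = 2 - q \left(-5 - 3\right) = 2 - q \left(-8\right) = 2 - - 8 q = 2 + 8 q$)
$27 p{\left(u{\left(2 \right)},4 \right)} \left(-28\right) = 27 \left(2 + 8 \cdot 4\right) \left(-28\right) = 27 \left(2 + 32\right) \left(-28\right) = 27 \cdot 34 \left(-28\right) = 918 \left(-28\right) = -25704$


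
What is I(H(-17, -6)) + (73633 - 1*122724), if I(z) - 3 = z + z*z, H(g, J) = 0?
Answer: -49088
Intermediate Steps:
I(z) = 3 + z + z**2 (I(z) = 3 + (z + z*z) = 3 + (z + z**2) = 3 + z + z**2)
I(H(-17, -6)) + (73633 - 1*122724) = (3 + 0 + 0**2) + (73633 - 1*122724) = (3 + 0 + 0) + (73633 - 122724) = 3 - 49091 = -49088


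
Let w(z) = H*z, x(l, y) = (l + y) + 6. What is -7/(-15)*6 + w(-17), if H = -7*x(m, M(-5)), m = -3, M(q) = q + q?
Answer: -4151/5 ≈ -830.20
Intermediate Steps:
M(q) = 2*q
x(l, y) = 6 + l + y
H = 49 (H = -7*(6 - 3 + 2*(-5)) = -7*(6 - 3 - 10) = -7*(-7) = 49)
w(z) = 49*z
-7/(-15)*6 + w(-17) = -7/(-15)*6 + 49*(-17) = -7*(-1/15)*6 - 833 = (7/15)*6 - 833 = 14/5 - 833 = -4151/5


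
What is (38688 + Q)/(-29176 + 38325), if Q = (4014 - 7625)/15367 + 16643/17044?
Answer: 10133167452921/2396261689052 ≈ 4.2287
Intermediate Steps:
Q = 194207097/261915148 (Q = -3611*1/15367 + 16643*(1/17044) = -3611/15367 + 16643/17044 = 194207097/261915148 ≈ 0.74149)
(38688 + Q)/(-29176 + 38325) = (38688 + 194207097/261915148)/(-29176 + 38325) = (10133167452921/261915148)/9149 = (10133167452921/261915148)*(1/9149) = 10133167452921/2396261689052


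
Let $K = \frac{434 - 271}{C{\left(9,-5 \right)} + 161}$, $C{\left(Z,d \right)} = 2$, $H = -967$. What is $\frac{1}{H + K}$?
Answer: $- \frac{1}{966} \approx -0.0010352$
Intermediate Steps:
$K = 1$ ($K = \frac{434 - 271}{2 + 161} = \frac{163}{163} = 163 \cdot \frac{1}{163} = 1$)
$\frac{1}{H + K} = \frac{1}{-967 + 1} = \frac{1}{-966} = - \frac{1}{966}$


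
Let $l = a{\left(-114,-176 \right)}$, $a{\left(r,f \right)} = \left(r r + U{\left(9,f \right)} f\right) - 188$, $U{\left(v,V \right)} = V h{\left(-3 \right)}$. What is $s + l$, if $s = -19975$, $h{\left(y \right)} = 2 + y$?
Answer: $-38143$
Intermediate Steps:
$U{\left(v,V \right)} = - V$ ($U{\left(v,V \right)} = V \left(2 - 3\right) = V \left(-1\right) = - V$)
$a{\left(r,f \right)} = -188 + r^{2} - f^{2}$ ($a{\left(r,f \right)} = \left(r r + - f f\right) - 188 = \left(r^{2} - f^{2}\right) - 188 = -188 + r^{2} - f^{2}$)
$l = -18168$ ($l = -188 + \left(-114\right)^{2} - \left(-176\right)^{2} = -188 + 12996 - 30976 = -18168$)
$s + l = -19975 - 18168 = -38143$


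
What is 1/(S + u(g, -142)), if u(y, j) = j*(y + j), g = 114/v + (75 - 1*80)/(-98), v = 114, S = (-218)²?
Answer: 49/3309399 ≈ 1.4806e-5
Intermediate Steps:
S = 47524
g = 103/98 (g = 114/114 + (75 - 1*80)/(-98) = 114*(1/114) + (75 - 80)*(-1/98) = 1 - 5*(-1/98) = 1 + 5/98 = 103/98 ≈ 1.0510)
u(y, j) = j*(j + y)
1/(S + u(g, -142)) = 1/(47524 - 142*(-142 + 103/98)) = 1/(47524 - 142*(-13813/98)) = 1/(47524 + 980723/49) = 1/(3309399/49) = 49/3309399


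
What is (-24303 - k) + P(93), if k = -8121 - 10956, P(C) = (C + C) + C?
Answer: -4947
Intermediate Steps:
P(C) = 3*C (P(C) = 2*C + C = 3*C)
k = -19077
(-24303 - k) + P(93) = (-24303 - 1*(-19077)) + 3*93 = (-24303 + 19077) + 279 = -5226 + 279 = -4947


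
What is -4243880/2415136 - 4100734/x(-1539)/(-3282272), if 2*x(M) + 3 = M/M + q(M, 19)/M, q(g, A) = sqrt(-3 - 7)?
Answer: (-108824753870*sqrt(10) + 573118761893409*I)/(61930728664*(sqrt(10) - 3078*I)) ≈ -3.0066 + 0.0012836*I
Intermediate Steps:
q(g, A) = I*sqrt(10) (q(g, A) = sqrt(-10) = I*sqrt(10))
x(M) = -1 + I*sqrt(10)/(2*M) (x(M) = -3/2 + (M/M + (I*sqrt(10))/M)/2 = -3/2 + (1 + I*sqrt(10)/M)/2 = -3/2 + (1/2 + I*sqrt(10)/(2*M)) = -1 + I*sqrt(10)/(2*M))
-4243880/2415136 - 4100734/x(-1539)/(-3282272) = -4243880/2415136 - 4100734*(-1539/(-1*(-1539) + I*sqrt(10)/2))/(-3282272) = -4243880*1/2415136 - 4100734*(-1539/(1539 + I*sqrt(10)/2))*(-1/3282272) = -530485/301892 - 4100734/(-1 - I*sqrt(10)/3078)*(-1/3282272) = -530485/301892 + 2050367/(1641136*(-1 - I*sqrt(10)/3078))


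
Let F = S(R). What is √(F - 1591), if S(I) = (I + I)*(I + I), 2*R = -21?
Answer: 5*I*√46 ≈ 33.912*I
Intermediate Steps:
R = -21/2 (R = (½)*(-21) = -21/2 ≈ -10.500)
S(I) = 4*I² (S(I) = (2*I)*(2*I) = 4*I²)
F = 441 (F = 4*(-21/2)² = 4*(441/4) = 441)
√(F - 1591) = √(441 - 1591) = √(-1150) = 5*I*√46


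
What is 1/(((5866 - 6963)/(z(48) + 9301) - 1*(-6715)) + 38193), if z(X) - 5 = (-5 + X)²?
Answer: 11155/500947643 ≈ 2.2268e-5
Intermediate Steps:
z(X) = 5 + (-5 + X)²
1/(((5866 - 6963)/(z(48) + 9301) - 1*(-6715)) + 38193) = 1/(((5866 - 6963)/((5 + (-5 + 48)²) + 9301) - 1*(-6715)) + 38193) = 1/((-1097/((5 + 43²) + 9301) + 6715) + 38193) = 1/((-1097/((5 + 1849) + 9301) + 6715) + 38193) = 1/((-1097/(1854 + 9301) + 6715) + 38193) = 1/((-1097/11155 + 6715) + 38193) = 1/(74904728/11155 + 38193) = 1/(500947643/11155) = 11155/500947643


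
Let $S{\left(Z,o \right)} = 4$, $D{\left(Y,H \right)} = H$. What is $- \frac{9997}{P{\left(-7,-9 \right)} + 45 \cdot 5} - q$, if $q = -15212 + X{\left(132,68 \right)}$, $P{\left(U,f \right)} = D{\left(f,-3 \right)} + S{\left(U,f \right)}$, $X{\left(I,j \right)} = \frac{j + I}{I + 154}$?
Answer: $\frac{490169245}{32318} \approx 15167.0$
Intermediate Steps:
$X{\left(I,j \right)} = \frac{I + j}{154 + I}$
$P{\left(U,f \right)} = 1$ ($P{\left(U,f \right)} = -3 + 4 = 1$)
$q = - \frac{2175216}{143}$ ($q = -15212 + \frac{132 + 68}{154 + 132} = -15212 + \frac{1}{286} \cdot 200 = -15212 + \frac{100}{143} = - \frac{2175216}{143} \approx -15211.0$)
$- \frac{9997}{P{\left(-7,-9 \right)} + 45 \cdot 5} - q = - \frac{9997}{1 + 45 \cdot 5} - - \frac{2175216}{143} = - \frac{9997}{1 + 225} + \frac{2175216}{143} = - \frac{9997}{226} + \frac{2175216}{143} = \frac{490169245}{32318}$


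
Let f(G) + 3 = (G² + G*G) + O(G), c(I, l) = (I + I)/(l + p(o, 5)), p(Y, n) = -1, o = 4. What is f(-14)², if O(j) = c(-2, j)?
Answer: 34093921/225 ≈ 1.5153e+5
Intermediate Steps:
c(I, l) = 2*I/(-1 + l) (c(I, l) = (I + I)/(l - 1) = (2*I)/(-1 + l) = 2*I/(-1 + l))
O(j) = -4/(-1 + j) (O(j) = 2*(-2)/(-1 + j) = -4/(-1 + j))
f(G) = -3 - 4/(-1 + G) + 2*G² (f(G) = -3 + ((G² + G*G) - 4/(-1 + G)) = -3 + ((G² + G²) - 4/(-1 + G)) = -3 + (2*G² - 4/(-1 + G)) = -3 + (-4/(-1 + G) + 2*G²) = -3 - 4/(-1 + G) + 2*G²)
f(-14)² = ((-4 + (-1 - 14)*(-3 + 2*(-14)²))/(-1 - 14))² = ((-4 - 15*(-3 + 2*196))/(-15))² = (-(-4 - 15*(-3 + 392))/15)² = (-(-4 - 15*389)/15)² = (-(-4 - 5835)/15)² = (-1/15*(-5839))² = (5839/15)² = 34093921/225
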